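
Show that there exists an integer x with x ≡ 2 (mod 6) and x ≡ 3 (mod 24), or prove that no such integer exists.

No, no such integer exists.

Both moduli are multiples of 6 = gcd(6, 24), so any solution would satisfy x ≡ 2 and x ≡ 3 modulo 6 simultaneously.
These are incompatible: 2 − 3 = -1 is not divisible by 6.
Hence the system has no solution.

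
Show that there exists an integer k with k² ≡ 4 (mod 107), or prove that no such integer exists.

Take k = 2. Then 2² = 4, and since 0 ≤ 4 < 107 this is already reduced: 2² ≡ 4 (mod 107).

k = 2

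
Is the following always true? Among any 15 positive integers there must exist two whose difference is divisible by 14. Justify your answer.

There are exactly 14 possible remainders on division by 14.
Since 15 > 14, two of the 15 integers must share a residue class by the pigeonhole principle; call them a and b.
Equal remainders mean a − b ≡ 0 (mod 14), so 14 divides their difference.

Yes, this is always true.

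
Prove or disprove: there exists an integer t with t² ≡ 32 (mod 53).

Apply Euler's criterion with the prime 53: 32 is a quadratic residue iff 32^26 ≡ 1 (mod 53), and a non-residue iff it is ≡ −1.
Squaring successively (mod 53): 32^2 = 1024 ≡ 17; 32^4 ≡ 17² = 289 ≡ 24; 32^8 ≡ 24² = 576 ≡ 46; 32^16 ≡ 46² = 2116 ≡ 49.
Since 26 = 16 + 8 + 2, 32^26 ≡ 49 · 46 · 17; multiplying out mod 53: 49·46 = 2254 ≡ 28, then 28·17 = 476 ≡ 52. Thus 32^26 ≡ 52 ≡ −1 (mod 53).
By Euler's criterion 32 is a quadratic non-residue mod 53: no t satisfies t² ≡ 32 (mod 53).

There is no such integer.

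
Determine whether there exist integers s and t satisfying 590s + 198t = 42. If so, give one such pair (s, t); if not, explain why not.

Every value of 590s + 198t is a multiple of gcd(590, 198) = 2; since 2 ∣ 42, solutions exist.
Dividing through by 2 reduces the equation to 295s + 99t = 21.
Euclidean algorithm: 295 = 2·99 + 97, 99 = 1·97 + 2, 97 = 48·2 + 1, 2 = 2·1 + 0.
Working back up the chain: 1 = 97 − 48·2 = 97 − 48·(99 − 1·97) = −48·99 + 49·97 = −48·99 + 49·(295 − 2·99) = 49·295 − 146·99. So 295·49 + 99·(-146) = 1.
Multiplying through by 21: s = 49·21 = 1029, t = (-146)·21 = -3066 is a solution.
Subtracting 10·99 from s and adding 10·295 to t gives the tidier solution (39, -116).
Indeed 590·39 + 198·(-116) = 23010 − 22968 = 42.

s = 39, t = -116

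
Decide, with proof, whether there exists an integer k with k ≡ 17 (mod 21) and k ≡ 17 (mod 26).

k = 17

Since 21 and 26 share no common factor, CRT says the pair of congruences has a solution (unique mod 546).
Any solution of the first congruence is k = 17 + 21t; substituting into the second, 21t ≡ 17 − 17 ≡ 0 (mod 26).
t = 0 satisfies this.
Taking t = 0 gives k = 17 + 21·0 = 17.
Verify: 17 = 0·21 + 17 and 17 = 0·26 + 17. ✓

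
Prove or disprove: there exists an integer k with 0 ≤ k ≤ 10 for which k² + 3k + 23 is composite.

At k = 6: 6² + 3·6 + 23 = 77 = 7·11, which is composite.

k = 6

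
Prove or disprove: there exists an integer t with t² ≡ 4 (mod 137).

Take t = 2. Then 2² = 4, and since 0 ≤ 4 < 137 this is already reduced: 2² ≡ 4 (mod 137).

t = 2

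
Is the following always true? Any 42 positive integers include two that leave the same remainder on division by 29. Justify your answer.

Partition the integers by their residue mod 29; there are 29 classes.
Since 42 > 29, two of the 42 integers must share a residue class by the pigeonhole principle; call them a and b.
So a and b have equal remainders mod 29, which is exactly what was to be shown.

True.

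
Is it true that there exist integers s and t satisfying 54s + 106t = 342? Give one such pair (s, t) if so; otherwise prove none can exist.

Since gcd(54, 106) = 2 and 342 = 2·171, Bézout's identity guarantees a solution.
Dividing through by 2 reduces the equation to 27s + 53t = 171.
Euclidean algorithm: 53 = 1·27 + 26, 27 = 1·26 + 1, 26 = 26·1 + 0.
Unwinding: 1 = 27 − 1·26 = 27 − (53 − 1·27) = −53 + 2·27, i.e. 27·2 + 53·(-1) = 1.
Times 171: 27·342 + 53·(-171) = 171, so (342, -171) solves it.
Subtracting 6·53 from s and adding 6·27 to t gives the tidier solution (24, -9).
Indeed 54·24 + 106·(-9) = 1296 − 954 = 342.

s = 24, t = -9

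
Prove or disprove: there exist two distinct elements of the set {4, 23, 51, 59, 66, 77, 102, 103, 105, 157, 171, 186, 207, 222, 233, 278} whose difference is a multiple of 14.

4 and 102 are such a pair.

Both 4 and 102 leave remainder 4 on division by 14; their difference 98 = 7·14 is a multiple of 14.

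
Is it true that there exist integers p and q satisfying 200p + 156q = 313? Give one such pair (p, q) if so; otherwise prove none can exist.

gcd(200, 156) = 4, so every integer of the form 200p + 156q is a multiple of 4.
However 313 leaves remainder 1 on division by 4.
So the equation is unsolvable over ℤ.

No such integers exist.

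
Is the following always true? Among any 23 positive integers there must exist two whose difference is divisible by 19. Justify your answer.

Partition the integers by their residue mod 19; there are 19 classes.
With 23 integers and only 19 classes, the pigeonhole principle forces two of them, say a and b, into the same class.
Then a ≡ b (mod 19), i.e. 19 ∣ (a − b).

Yes, this is always true.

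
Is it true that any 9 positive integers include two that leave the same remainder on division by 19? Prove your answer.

Consider the 9 integers 85, 86, …, 93. They lie in distinct residue classes modulo 19, since 9 ≤ 19.
Hence this collection has no pair with equal remainders mod 19, disproving the claim.

No; for instance {85, 86, 87, 88, 89, 90, 91, 92, 93} is a counterexample.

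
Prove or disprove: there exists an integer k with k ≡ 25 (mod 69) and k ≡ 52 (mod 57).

The moduli are not coprime: gcd(69, 57) = 3. Compatibility requires 3 ∣ (52 − 25) = 27, which holds, so solutions exist.
Step through k = 25, 25 + 69, 25 + 2·69, …: the values 25, 94, 163, 232, 301, 370, 439, 508 reduce mod 57 to 25, 37, 49, 4, 16, 28, 40, 52. The value 508 hits 52.
Check: 508 mod 69 = 25, 508 mod 57 = 52. ✓

k = 508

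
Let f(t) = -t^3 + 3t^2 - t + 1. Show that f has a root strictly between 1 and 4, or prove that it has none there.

f(1) = 2 and f(4) = -19, which have opposite signs.
As a polynomial, f is continuous on every closed interval.
By the Intermediate Value Theorem, f takes the value 0 somewhere in the open interval.

Yes, f has a root in the interval.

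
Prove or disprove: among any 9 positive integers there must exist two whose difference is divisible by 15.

No; for instance {40, 41, 42, 43, 44, 45, 46, 47, 48} is a counterexample.

Try 9 consecutive integers, 40, 41, …, 48. Their remainders mod 15 are 10, 11, 12, 13, 14, 0, 1, 2, 3 — pairwise different, as any 9 ≤ 15 consecutive integers have distinct residues.
Any two of them differ by at most 8 < 15 and by at least 1, so no difference is a multiple of 15.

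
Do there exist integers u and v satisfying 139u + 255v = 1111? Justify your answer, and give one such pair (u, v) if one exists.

u = 19, v = -6

Since gcd(139, 255) = 1, every integer is an integer combination of 139 and 255.
Run the Euclidean algorithm on 255 and 139: 255 = 1·139 + 116, 139 = 1·116 + 23, 116 = 5·23 + 1, 23 = 23·1 + 0.
Working back up the chain: 1 = 116 − 5·23 = 116 − 5·(139 − 1·116) = −5·139 + 6·116 = −5·139 + 6·(255 − 1·139) = 6·255 − 11·139. So 139·(-11) + 255·6 = 1.
Times 1111: 139·(-12221) + 255·6666 = 1111, so (-12221, 6666) solves it.
The general solution is u = -12221 + 255k, v = 6666 − 139k; taking k = 48 gives the smaller pair u = 19, v = -6.
Check: 139·19 + 255·(-6) = 2641 − 1530 = 1111. ✓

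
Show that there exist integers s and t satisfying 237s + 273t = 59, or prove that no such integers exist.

gcd(237, 273) = 3, so every integer of the form 237s + 273t is a multiple of 3.
But 59 = 3·19 + 2, so 3 ∤ 59.
So the equation is unsolvable over ℤ.

There are no such integers.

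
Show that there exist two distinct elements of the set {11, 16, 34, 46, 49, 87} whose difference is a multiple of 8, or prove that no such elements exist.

Residues mod 8: 11↦3, 16↦0, 34↦2, 46↦6, 49↦1, 87↦7.
All 6 residues are distinct, so no two elements differ by a multiple of 8.

There is no such pair.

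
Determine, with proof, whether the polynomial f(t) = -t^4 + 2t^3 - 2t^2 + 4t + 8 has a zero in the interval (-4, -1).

f(-4) = -424 and f(-1) = -1, both negative, so a sign-change argument is unavailable; we show f keeps this sign on the whole interval.
Shift to the endpoint -1: with t = -1 − u (0 < u < 3), one computes f(-1 − u) = -u^4 - 6u^3 - 14u^2 - 18u - 1.
The nonzero coefficients here are all negative, so for u > 0 every term is negative (or zero), and the constant term -1 is strictly negative.
Therefore f(t) < 0 throughout (-4, -1), and f has no zero there.

No such root exists.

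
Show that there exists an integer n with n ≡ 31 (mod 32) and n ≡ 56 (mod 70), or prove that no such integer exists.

Reduce both congruences modulo 2, which divides 32 and 70: they say n ≡ 31 (mod 2) and n ≡ 56 (mod 2).
These are incompatible: 31 − 56 = -25 is not divisible by 2.
Therefore no such n exists.

No such integer exists.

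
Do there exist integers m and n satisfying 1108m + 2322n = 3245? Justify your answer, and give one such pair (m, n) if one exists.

There are no such integers.

Both 1108 and 2322 are divisible by gcd(1108, 2322) = 2, hence so is any combination 1108m + 2322n.
But 3245 is not a multiple of 2 (it leaves remainder 1).
Hence no integers m, n satisfy the equation.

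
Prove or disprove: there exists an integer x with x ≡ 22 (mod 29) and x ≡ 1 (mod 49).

gcd(29, 49) = 1, so the Chinese Remainder Theorem guarantees exactly one residue class mod 1421 satisfying both.
Any solution of the first congruence is x = 22 + 29t; substituting into the second, 29t ≡ 1 − 22 ≡ 28 (mod 49).
Since 29·22 = 638 = 13·49 + 1, the inverse of 29 mod 49 is 22.
Therefore t ≡ 22·28 = 616 ≡ 28 (mod 49).
With t = 28: x = 22 + 29·28 = 834.
Indeed 834 ≡ 22 (mod 29) and 834 ≡ 1 (mod 49).

x = 834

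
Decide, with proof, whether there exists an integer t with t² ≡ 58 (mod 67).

There is no such integer.

67 is prime, so by Euler's criterion 58 is a square mod 67 iff 58^((67−1)/2) = 58^33 ≡ 1 (mod 67).
Repeated squaring mod 67: 58^2 = 3364 ≡ 14; 58^4 ≡ 14² = 196 ≡ 62; 58^8 ≡ 62² = 3844 ≡ 25; 58^16 ≡ 25² = 625 ≡ 22; 58^32 ≡ 22² = 484 ≡ 15.
Since 33 = 32 + 1, 58^33 ≡ 15 · 58; multiplying out mod 67: 15·58 = 870 ≡ 66. Thus 58^33 ≡ 66 ≡ −1 (mod 67).
The value −1 means 58 is a non-residue modulo 67, so t² ≡ 58 (mod 67) is impossible.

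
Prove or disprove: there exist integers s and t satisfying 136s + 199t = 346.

s = 64, t = -42

Since gcd(136, 199) = 1, every integer is an integer combination of 136 and 199.
Euclidean algorithm: 199 = 1·136 + 63, 136 = 2·63 + 10, 63 = 6·10 + 3, 10 = 3·3 + 1, 3 = 3·1 + 0.
Working back up the chain: 1 = 10 − 3·3 = 10 − 3·(63 − 6·10) = −3·63 + 19·10 = −3·63 + 19·(136 − 2·63) = 19·136 − 41·63 = 19·136 − 41·(199 − 1·136) = −41·199 + 60·136. So 136·60 + 199·(-41) = 1.
Times 346: 136·20760 + 199·(-14186) = 346, so (20760, -14186) solves it.
Subtracting 104·199 from s and adding 104·136 to t gives the tidier solution (64, -42).
Indeed 136·64 + 199·(-42) = 8704 − 8358 = 346.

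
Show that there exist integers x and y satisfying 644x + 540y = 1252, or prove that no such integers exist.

x = 38, y = -43

Since gcd(644, 540) = 4 and 1252 = 4·313, Bézout's identity guarantees a solution.
Dividing through by 4 reduces the equation to 161x + 135y = 313.
Run the Euclidean algorithm on 161 and 135: 161 = 1·135 + 26, 135 = 5·26 + 5, 26 = 5·5 + 1, 5 = 5·1 + 0.
Back-substituting, 1 = 26 − 5·5 = 26 − 5·(135 − 5·26) = −5·135 + 26·26 = −5·135 + 26·(161 − 1·135) = 26·161 − 31·135; that is, 161·26 + 135·(-31) = 1.
Times 313: 161·8138 + 135·(-9703) = 313, so (8138, -9703) solves it.
The general solution is x = 8138 + 135k, y = -9703 − 161k; taking k = -60 gives the smaller pair x = 38, y = -43.
Indeed 644·38 + 540·(-43) = 24472 − 23220 = 1252.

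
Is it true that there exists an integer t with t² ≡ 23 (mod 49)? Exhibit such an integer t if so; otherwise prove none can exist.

t = 38

t = 38 works: 38² = 1444, and 1444 − 23 = 1421 = 29·49.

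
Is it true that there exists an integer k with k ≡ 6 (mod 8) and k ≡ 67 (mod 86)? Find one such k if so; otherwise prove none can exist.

Both moduli are multiples of 2 = gcd(8, 86), so any solution would satisfy k ≡ 6 and k ≡ 67 modulo 2 simultaneously.
But 6 mod 2 = 0 while 67 mod 2 = 1, a contradiction.
Hence the system has no solution.

There is no such integer.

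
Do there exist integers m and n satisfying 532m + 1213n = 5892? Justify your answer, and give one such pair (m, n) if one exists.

m = 157, n = -64

532 and 1213 are coprime, so 532m + 1213n ranges over all of ℤ.
Dividing repeatedly: 1213 = 2·532 + 149, 532 = 3·149 + 85, 149 = 1·85 + 64, 85 = 1·64 + 21, 64 = 3·21 + 1, 21 = 21·1 + 0.
Back-substituting, 1 = 64 − 3·21 = 64 − 3·(85 − 1·64) = −3·85 + 4·64 = −3·85 + 4·(149 − 1·85) = 4·149 − 7·85 = 4·149 − 7·(532 − 3·149) = −7·532 + 25·149 = −7·532 + 25·(1213 − 2·532) = 25·1213 − 57·532; that is, 532·(-57) + 1213·25 = 1.
Times 5892: 532·(-335844) + 1213·147300 = 5892, so (-335844, 147300) solves it.
Shifting by a multiple of (1213, −532) keeps it a solution: m = -335844 + 277·1213 = 157, n = 147300 − 277·532 = -64.
Indeed 532·157 + 1213·(-64) = 83524 − 77632 = 5892.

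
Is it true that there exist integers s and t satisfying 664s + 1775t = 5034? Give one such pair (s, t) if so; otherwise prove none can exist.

664 and 1775 are coprime, so 664s + 1775t ranges over all of ℤ.
Run the Euclidean algorithm on 1775 and 664: 1775 = 2·664 + 447, 664 = 1·447 + 217, 447 = 2·217 + 13, 217 = 16·13 + 9, 13 = 1·9 + 4, 9 = 2·4 + 1, 4 = 4·1 + 0.
Unwinding: 1 = 9 − 2·4 = 9 − 2·(13 − 1·9) = −2·13 + 3·9 = −2·13 + 3·(217 − 16·13) = 3·217 − 50·13 = 3·217 − 50·(447 − 2·217) = −50·447 + 103·217 = −50·447 + 103·(664 − 1·447) = 103·664 − 153·447 = 103·664 − 153·(1775 − 2·664) = −153·1775 + 409·664, i.e. 664·409 + 1775·(-153) = 1.
Times 5034: 664·2058906 + 1775·(-770202) = 5034, so (2058906, -770202) solves it.
The general solution is s = 2058906 + 1775k, t = -770202 − 664k; taking k = -1159 gives the smaller pair s = 1681, t = -626.
Indeed 664·1681 + 1775·(-626) = 1116184 − 1111150 = 5034.

s = 1681, t = -626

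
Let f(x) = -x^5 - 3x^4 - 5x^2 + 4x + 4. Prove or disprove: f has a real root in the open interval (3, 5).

f(3) = -515 and f(5) = -5101, both negative, so a sign-change argument is unavailable; we show f keeps this sign on the whole interval.
Shift to the endpoint 3: with x = 3 + u (0 < u < 2), one computes f(3 + u) = -u^5 - 18u^4 - 126u^3 - 437u^2 - 755u - 515.
All 6 nonzero coefficients of this polynomial in u are negative; hence for u > 0 the value is a sum of negative terms (the constant -515 among them).
So f is strictly negative on (3, 5); no root exists in the interval.

No such root exists.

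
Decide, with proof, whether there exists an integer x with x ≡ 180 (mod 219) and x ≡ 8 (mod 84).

There is no such integer.

Reduce both congruences modulo 3, which divides 219 and 84: they say x ≡ 180 (mod 3) and x ≡ 8 (mod 3).
However 180 ≡ 0 and 8 ≡ 2 (mod 3), and 0 ≠ 2.
So no integer satisfies both congruences.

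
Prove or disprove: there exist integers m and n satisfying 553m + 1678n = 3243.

m = 901, n = -295

553 and 1678 are coprime, so 553m + 1678n ranges over all of ℤ.
Dividing repeatedly: 1678 = 3·553 + 19, 553 = 29·19 + 2, 19 = 9·2 + 1, 2 = 2·1 + 0.
Unwinding: 1 = 19 − 9·2 = 19 − 9·(553 − 29·19) = −9·553 + 262·19 = −9·553 + 262·(1678 − 3·553) = 262·1678 − 795·553, i.e. 553·(-795) + 1678·262 = 1.
Times 3243: 553·(-2578185) + 1678·849666 = 3243, so (-2578185, 849666) solves it.
The general solution is m = -2578185 + 1678k, n = 849666 − 553k; taking k = 1537 gives the smaller pair m = 901, n = -295.
Check: 553·901 + 1678·(-295) = 498253 − 495010 = 3243. ✓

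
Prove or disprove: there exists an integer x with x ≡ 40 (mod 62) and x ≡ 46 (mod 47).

The moduli 62 and 47 are coprime, so by the Chinese Remainder Theorem a unique solution modulo 2914 exists.
Write x = 40 + 62t and require 40 + 62t ≡ 46 (mod 47), i.e. 62t ≡ 6 (mod 47).
62 ≡ 15 (mod 47), so this reads 15t ≡ 6 (mod 47). To invert 15 modulo 47: 47 = 3·15 + 2, 15 = 7·2 + 1, 2 = 2·1 + 0, and unwinding, 1 = 15 − 7·2 = 15 − 7·(47 − 3·15) = −7·47 + 22·15. Thus 15⁻¹ ≡ 22 (mod 47).
Therefore t ≡ 22·6 = 132 ≡ 38 (mod 47).
With t = 38: x = 40 + 62·38 = 2396.
Verify: 2396 = 38·62 + 40 and 2396 = 50·47 + 46. ✓

x = 2396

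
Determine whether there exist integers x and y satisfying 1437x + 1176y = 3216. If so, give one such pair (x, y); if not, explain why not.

x = 152, y = -183

gcd(1437, 1176) = 3, and 3 divides 3216, so integer solutions exist.
Dividing through by 3 reduces the equation to 479x + 392y = 1072.
Euclidean algorithm: 479 = 1·392 + 87, 392 = 4·87 + 44, 87 = 1·44 + 43, 44 = 1·43 + 1, 43 = 43·1 + 0.
Working back up the chain: 1 = 44 − 1·43 = 44 − (87 − 1·44) = −87 + 2·44 = −87 + 2·(392 − 4·87) = 2·392 − 9·87 = 2·392 − 9·(479 − 1·392) = −9·479 + 11·392. So 479·(-9) + 392·11 = 1.
Times 1072: 479·(-9648) + 392·11792 = 1072, so (-9648, 11792) solves it.
The general solution is x = -9648 + 392k, y = 11792 − 479k; taking k = 25 gives the smaller pair x = 152, y = -183.
Check: 1437·152 + 1176·(-183) = 218424 − 215208 = 3216. ✓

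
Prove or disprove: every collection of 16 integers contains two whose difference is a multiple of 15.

Partition the integers by their residue mod 15; there are 15 classes.
Since 16 > 15, two of the 16 integers must share a residue class by the pigeonhole principle; call them a and b.
Their difference a − b is then a multiple of 15.

True.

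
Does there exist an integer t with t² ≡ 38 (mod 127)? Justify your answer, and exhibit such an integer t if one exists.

Take t = 61. Then 61² = 3721 = 29·127 + 38, so 61² ≡ 38 (mod 127).

t = 61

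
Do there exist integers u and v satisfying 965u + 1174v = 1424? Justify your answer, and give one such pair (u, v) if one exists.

u = 128, v = -104

965 and 1174 are coprime, so 965u + 1174v ranges over all of ℤ.
Dividing repeatedly: 1174 = 1·965 + 209, 965 = 4·209 + 129, 209 = 1·129 + 80, 129 = 1·80 + 49, 80 = 1·49 + 31, 49 = 1·31 + 18, 31 = 1·18 + 13, 18 = 1·13 + 5, 13 = 2·5 + 3, 5 = 1·3 + 2, 3 = 1·2 + 1, 2 = 2·1 + 0.
Unwinding: 1 = 3 − 1·2 = 3 − (5 − 1·3) = −5 + 2·3 = −5 + 2·(13 − 2·5) = 2·13 − 5·5 = 2·13 − 5·(18 − 1·13) = −5·18 + 7·13 = −5·18 + 7·(31 − 1·18) = 7·31 − 12·18 = 7·31 − 12·(49 − 1·31) = −12·49 + 19·31 = −12·49 + 19·(80 − 1·49) = 19·80 − 31·49 = 19·80 − 31·(129 − 1·80) = −31·129 + 50·80 = −31·129 + 50·(209 − 1·129) = 50·209 − 81·129 = 50·209 − 81·(965 − 4·209) = −81·965 + 374·209 = −81·965 + 374·(1174 − 1·965) = 374·1174 − 455·965, i.e. 965·(-455) + 1174·374 = 1.
Multiplying through by 1424: u = (-455)·1424 = -647920, v = 374·1424 = 532576 is a solution.
Adding 552·1174 to u and subtracting 552·965 from v gives the tidier solution (128, -104).
Indeed 965·128 + 1174·(-104) = 123520 − 122096 = 1424.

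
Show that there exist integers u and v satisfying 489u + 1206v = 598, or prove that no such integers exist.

No such integers exist.

gcd(489, 1206) = 3, so every integer of the form 489u + 1206v is a multiple of 3.
However 598 leaves remainder 1 on division by 3.
Therefore 489u + 1206v = 598 has no solution in integers.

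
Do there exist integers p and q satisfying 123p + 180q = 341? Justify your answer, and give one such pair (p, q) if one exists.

gcd(123, 180) = 3, so every integer of the form 123p + 180q is a multiple of 3.
However 341 leaves remainder 2 on division by 3.
Therefore 123p + 180q = 341 has no solution in integers.

No, no such integers exist.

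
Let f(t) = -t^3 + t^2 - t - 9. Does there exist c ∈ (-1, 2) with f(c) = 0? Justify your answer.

f(-1) = -6 and f(2) = -15, both negative.
f'(t) = -3t^2 + 2t - 1 has discriminant 2² − 4·(-3)·(-1) = -8 < 0, so f' has no real roots and is negative for every real t.
Hence f is strictly decreasing on ℝ, and in particular on [-1, 2]. A strictly monotone function with same-sign endpoint values stays negative on the whole interval, so f has no zero in (-1, 2).

f has no root in that interval.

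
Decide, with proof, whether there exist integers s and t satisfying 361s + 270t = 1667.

361 and 270 are coprime, so 361s + 270t ranges over all of ℤ.
Run the Euclidean algorithm on 361 and 270: 361 = 1·270 + 91, 270 = 2·91 + 88, 91 = 1·88 + 3, 88 = 29·3 + 1, 3 = 3·1 + 0.
Working back up the chain: 1 = 88 − 29·3 = 88 − 29·(91 − 1·88) = −29·91 + 30·88 = −29·91 + 30·(270 − 2·91) = 30·270 − 89·91 = 30·270 − 89·(361 − 1·270) = −89·361 + 119·270. So 361·(-89) + 270·119 = 1.
Scaling by 1667 gives the particular solution (s, t) = (-148363, 198373).
The general solution is s = -148363 + 270k, t = 198373 − 361k; taking k = 550 gives the smaller pair s = 137, t = -177.
Check: 361·137 + 270·(-177) = 49457 − 47790 = 1667. ✓

s = 137, t = -177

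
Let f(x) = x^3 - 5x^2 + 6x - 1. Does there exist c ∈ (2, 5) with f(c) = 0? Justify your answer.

Such a root exists.

f(2) = -1 and f(5) = 29, which have opposite signs.
f is continuous everywhere (it is a polynomial), in particular on [2, 5].
The Intermediate Value Theorem then guarantees some c ∈ (2, 5) with f(c) = 0.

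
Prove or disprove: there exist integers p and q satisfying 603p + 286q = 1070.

p = 136, q = -283

603 and 286 are coprime, so 603p + 286q ranges over all of ℤ.
Euclidean algorithm: 603 = 2·286 + 31, 286 = 9·31 + 7, 31 = 4·7 + 3, 7 = 2·3 + 1, 3 = 3·1 + 0.
Working back up the chain: 1 = 7 − 2·3 = 7 − 2·(31 − 4·7) = −2·31 + 9·7 = −2·31 + 9·(286 − 9·31) = 9·286 − 83·31 = 9·286 − 83·(603 − 2·286) = −83·603 + 175·286. So 603·(-83) + 286·175 = 1.
Times 1070: 603·(-88810) + 286·187250 = 1070, so (-88810, 187250) solves it.
Shifting by a multiple of (286, −603) keeps it a solution: p = -88810 + 311·286 = 136, q = 187250 − 311·603 = -283.
Indeed 603·136 + 286·(-283) = 82008 − 80938 = 1070.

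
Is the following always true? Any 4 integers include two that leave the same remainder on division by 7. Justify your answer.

No; for instance {23, 24, 25, 26} is a counterexample.

Take the 4 consecutive integers 23, 24, 25, 26: their residues mod 7 are all distinct because 4 ≤ 7.
So no two of them leave the same remainder on division by 7; the claim fails for this set.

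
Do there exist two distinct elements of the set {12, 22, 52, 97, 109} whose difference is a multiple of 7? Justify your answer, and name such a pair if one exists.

Reduce each element modulo 7: 12↦5, 22↦1, 52↦3, 97↦6, 109↦4.
All 5 residues are distinct, so no two elements differ by a multiple of 7.

No, no such pair exists.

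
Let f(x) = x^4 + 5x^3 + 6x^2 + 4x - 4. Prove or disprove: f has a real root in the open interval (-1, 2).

Such a root exists.

f(-1) = -6 and f(2) = 84, which have opposite signs.
f is continuous everywhere (it is a polynomial), in particular on [-1, 2].
By the Intermediate Value Theorem f must vanish at some point of (-1, 2).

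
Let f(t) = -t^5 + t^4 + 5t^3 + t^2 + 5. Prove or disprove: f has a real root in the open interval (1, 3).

f(1) = 11 and f(3) = -13, which have opposite signs.
Since f is a polynomial it is continuous on [1, 3].
By the Intermediate Value Theorem, f takes the value 0 somewhere in the open interval.

Such a root exists.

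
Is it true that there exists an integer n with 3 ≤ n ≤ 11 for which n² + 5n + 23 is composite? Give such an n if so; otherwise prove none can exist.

The values for n = 3, 4, …, 11 are 47, 59, 73, 89, 107, 127, 149, 173, 199, and each of these is prime.
So no value in the range makes the expression composite.

No, no such integer n in that range exists.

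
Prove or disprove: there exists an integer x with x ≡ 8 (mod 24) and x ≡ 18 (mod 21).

Reduce both congruences modulo 3, which divides 24 and 21: they say x ≡ 8 (mod 3) and x ≡ 18 (mod 3).
But 8 mod 3 = 2 while 18 mod 3 = 0, a contradiction.
So no integer satisfies both congruences.

No, no such integer exists.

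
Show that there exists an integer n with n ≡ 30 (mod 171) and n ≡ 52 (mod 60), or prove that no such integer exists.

No such integer exists.

Both moduli are multiples of 3 = gcd(171, 60), so any solution would satisfy n ≡ 30 and n ≡ 52 modulo 3 simultaneously.
But 30 mod 3 = 0 while 52 mod 3 = 1, a contradiction.
So no integer satisfies both congruences.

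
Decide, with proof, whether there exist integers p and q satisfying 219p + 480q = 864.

Since gcd(219, 480) = 3 and 864 = 3·288, Bézout's identity guarantees a solution.
Dividing through by 3 reduces the equation to 73p + 160q = 288.
Dividing repeatedly: 160 = 2·73 + 14, 73 = 5·14 + 3, 14 = 4·3 + 2, 3 = 1·2 + 1, 2 = 2·1 + 0.
Back-substituting, 1 = 3 − 1·2 = 3 − (14 − 4·3) = −14 + 5·3 = −14 + 5·(73 − 5·14) = 5·73 − 26·14 = 5·73 − 26·(160 − 2·73) = −26·160 + 57·73; that is, 73·57 + 160·(-26) = 1.
Scaling by 288 gives the particular solution (p, q) = (16416, -7488).
Shifting by a multiple of (160, −73) keeps it a solution: p = 16416 − 102·160 = 96, q = -7488 + 102·73 = -42.
Check: 219·96 + 480·(-42) = 21024 − 20160 = 864. ✓

p = 96, q = -42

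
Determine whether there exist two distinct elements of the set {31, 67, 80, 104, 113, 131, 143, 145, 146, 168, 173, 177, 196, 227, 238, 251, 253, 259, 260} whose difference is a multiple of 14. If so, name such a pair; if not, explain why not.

The pair (31, 143) works.

Both 31 and 143 leave remainder 3 on division by 14; their difference 112 = 8·14 is a multiple of 14.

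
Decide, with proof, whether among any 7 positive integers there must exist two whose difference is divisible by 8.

No, the set {13, 14, 15, 16, 17, 18, 19} is a counterexample.

Try 7 consecutive integers, 13, 14, …, 19. Their remainders mod 8 are 5, 6, 7, 0, 1, 2, 3 — pairwise different, as any 7 ≤ 8 consecutive integers have distinct residues.
The differences between them range over 1, …, 6, none of which is divisible by 8.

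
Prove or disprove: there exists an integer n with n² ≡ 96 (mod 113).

113 is prime, so by Euler's criterion 96 is a square mod 113 iff 96^((113−1)/2) = 96^56 ≡ 1 (mod 113).
Squaring successively (mod 113): 96^2 = 9216 ≡ 63; 96^4 ≡ 63² = 3969 ≡ 14; 96^8 ≡ 14² = 196 ≡ 83; 96^16 ≡ 83² = 6889 ≡ 109; 96^32 ≡ 109² = 11881 ≡ 16.
Since 56 = 32 + 16 + 8, 96^56 ≡ 16 · 109 · 83; multiplying out mod 113: 16·109 = 1744 ≡ 49, then 49·83 = 4067 ≡ 112. Thus 96^56 ≡ 112 ≡ −1 (mod 113).
By Euler's criterion 96 is a quadratic non-residue mod 113: no n satisfies n² ≡ 96 (mod 113).

No such integer exists.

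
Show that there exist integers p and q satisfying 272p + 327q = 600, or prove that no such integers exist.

p = 108, q = -88

272 and 327 are coprime, so 272p + 327q ranges over all of ℤ.
Euclidean algorithm: 327 = 1·272 + 55, 272 = 4·55 + 52, 55 = 1·52 + 3, 52 = 17·3 + 1, 3 = 3·1 + 0.
Unwinding: 1 = 52 − 17·3 = 52 − 17·(55 − 1·52) = −17·55 + 18·52 = −17·55 + 18·(272 − 4·55) = 18·272 − 89·55 = 18·272 − 89·(327 − 1·272) = −89·327 + 107·272, i.e. 272·107 + 327·(-89) = 1.
Times 600: 272·64200 + 327·(-53400) = 600, so (64200, -53400) solves it.
The general solution is p = 64200 + 327k, q = -53400 − 272k; taking k = -196 gives the smaller pair p = 108, q = -88.
Check: 272·108 + 327·(-88) = 29376 − 28776 = 600. ✓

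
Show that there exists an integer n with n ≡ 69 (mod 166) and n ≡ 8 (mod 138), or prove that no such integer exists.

No such integer exists.

gcd(166, 138) = 2. If n ≡ 69 (mod 166) and n ≡ 8 (mod 138), then n ≡ 69 (mod 2) and n ≡ 8 (mod 2).
But 69 mod 2 = 1 while 8 mod 2 = 0, a contradiction.
So no integer satisfies both congruences.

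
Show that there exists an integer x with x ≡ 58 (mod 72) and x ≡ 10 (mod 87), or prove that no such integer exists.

Here gcd(72, 87) = 3, and both 58 and 10 leave remainder 1 mod 3, so the system is consistent.
Write x = 58 + 72t. Then 72t ≡ 10 − 58 ≡ 39 (mod 87); dividing through by 3 gives 24t ≡ 13 (mod 29).
Invert 24 mod 29 by the Euclidean algorithm: 29 = 1·24 + 5, 24 = 4·5 + 4, 5 = 1·4 + 1, 4 = 4·1 + 0; back-substituting, 1 = 5 − 1·4 = 5 − (24 − 4·5) = −24 + 5·5 = −24 + 5·(29 − 1·24) = 5·29 − 6·24. Hence 24·(-6) ≡ 1, so 24⁻¹ ≡ -6 ≡ 23 (mod 29).
Therefore t ≡ 23·13 = 299 ≡ 9 (mod 29).
Then x = 58 + 72·9 = 706.
Check: 706 mod 72 = 58, 706 mod 87 = 10. ✓

x = 706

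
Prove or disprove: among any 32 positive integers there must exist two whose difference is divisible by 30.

Each integer lies in one of the 30 residue classes modulo 30.
With 32 integers and only 30 classes, the pigeonhole principle forces two of them, say a and b, into the same class.
Equal remainders mean a − b ≡ 0 (mod 30), so 30 divides their difference.

Yes.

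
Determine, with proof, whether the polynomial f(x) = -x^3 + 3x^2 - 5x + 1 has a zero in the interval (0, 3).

f(0) = 1 and f(3) = -14, which have opposite signs.
Since f is a polynomial it is continuous on [0, 3].
By the Intermediate Value Theorem, f takes the value 0 somewhere in the open interval.

Such a root exists.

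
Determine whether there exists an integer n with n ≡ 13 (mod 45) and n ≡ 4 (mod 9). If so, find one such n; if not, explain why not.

gcd(45, 9) = 9. A simultaneous solution exists iff 13 ≡ 4 (mod 9); here 13 mod 9 = 4 = 4 mod 9, so it does.
In fact n = 13 itself already satisfies 13 mod 9 = 4.
Verify: 13 = 0·45 + 13 and 13 = 1·9 + 4. ✓

n = 13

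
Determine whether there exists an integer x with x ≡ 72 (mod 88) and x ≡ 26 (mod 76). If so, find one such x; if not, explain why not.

Reduce both congruences modulo 4, which divides 88 and 76: they say x ≡ 72 (mod 4) and x ≡ 26 (mod 4).
However 72 ≡ 0 and 26 ≡ 2 (mod 4), and 0 ≠ 2.
So no integer satisfies both congruences.

No such integer exists.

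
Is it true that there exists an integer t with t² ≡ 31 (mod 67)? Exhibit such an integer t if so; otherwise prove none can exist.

No, no such integer exists.

67 is prime, so by Euler's criterion 31 is a square mod 67 iff 31^((67−1)/2) = 31^33 ≡ 1 (mod 67).
Repeated squaring mod 67: 31^2 = 961 ≡ 23; 31^4 ≡ 23² = 529 ≡ 60; 31^8 ≡ 60² = 3600 ≡ 49; 31^16 ≡ 49² = 2401 ≡ 56; 31^32 ≡ 56² = 3136 ≡ 54.
Since 33 = 32 + 1, 31^33 ≡ 54 · 31; multiplying out mod 67: 54·31 = 1674 ≡ 66. Thus 31^33 ≡ 66 ≡ −1 (mod 67).
By Euler's criterion 31 is a quadratic non-residue mod 67: no t satisfies t² ≡ 31 (mod 67).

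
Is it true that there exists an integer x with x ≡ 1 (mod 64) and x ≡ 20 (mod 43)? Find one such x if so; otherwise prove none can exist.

x = 321

Since 64 and 43 share no common factor, CRT says the pair of congruences has a solution (unique mod 2752).
Any solution of the first congruence is x = 1 + 64t; substituting into the second, 64t ≡ 20 − 1 ≡ 19 (mod 43).
64 ≡ 21 (mod 43), so this reads 21t ≡ 19 (mod 43). Note 21·41 = 861 ≡ 1 (mod 43) (as 861 − 1 = 20·43), so 21⁻¹ ≡ 41.
Therefore t ≡ 41·19 = 779 ≡ 5 (mod 43).
With t = 5: x = 1 + 64·5 = 321.
Check: 321 mod 64 = 1, 321 mod 43 = 20. ✓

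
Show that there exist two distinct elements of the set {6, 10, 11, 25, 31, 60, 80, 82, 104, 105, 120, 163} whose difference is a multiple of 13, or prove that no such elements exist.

Reduce each element modulo 13: 6↦6, 10↦10, 11↦11, 25↦12, 31↦5, 60↦8, 80↦2, 82↦4, 104↦0, 105↦1, 120↦3, 163↦7.
These 12 residues are pairwise different, hence no difference of two elements is divisible by 13.

No, no such pair exists.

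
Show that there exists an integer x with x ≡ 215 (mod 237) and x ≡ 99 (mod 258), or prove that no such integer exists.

Reduce both congruences modulo 3, which divides 237 and 258: they say x ≡ 215 (mod 3) and x ≡ 99 (mod 3).
But 215 mod 3 = 2 while 99 mod 3 = 0, a contradiction.
Therefore no such x exists.

No such integer exists.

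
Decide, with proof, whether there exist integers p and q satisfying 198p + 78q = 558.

p = 4, q = -3

Since gcd(198, 78) = 6 and 558 = 6·93, Bézout's identity guarantees a solution.
Dividing through by 6 reduces the equation to 33p + 13q = 93.
Dividing repeatedly: 33 = 2·13 + 7, 13 = 1·7 + 6, 7 = 1·6 + 1, 6 = 6·1 + 0.
Unwinding: 1 = 7 − 1·6 = 7 − (13 − 1·7) = −13 + 2·7 = −13 + 2·(33 − 2·13) = 2·33 − 5·13, i.e. 33·2 + 13·(-5) = 1.
Scaling by 93 gives the particular solution (p, q) = (186, -465).
Subtracting 14·13 from p and adding 14·33 to q gives the tidier solution (4, -3).
Indeed 198·4 + 78·(-3) = 792 − 234 = 558.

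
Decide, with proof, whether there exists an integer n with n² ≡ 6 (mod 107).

No such integer exists.

Apply Euler's criterion with the prime 107: 6 is a quadratic residue iff 6^53 ≡ 1 (mod 107), and a non-residue iff it is ≡ −1.
Repeated squaring mod 107: 6^2 = 36 ≡ 36; 6^4 ≡ 36² = 1296 ≡ 12; 6^8 ≡ 12² = 144 ≡ 37; 6^16 ≡ 37² = 1369 ≡ 85; 6^32 ≡ 85² = 7225 ≡ 56.
Since 53 = 32 + 16 + 4 + 1, 6^53 ≡ 56 · 85 · 12 · 6; multiplying out mod 107: 56·85 = 4760 ≡ 52, then 52·12 = 624 ≡ 89, then 89·6 = 534 ≡ 106. Thus 6^53 ≡ 106 ≡ −1 (mod 107).
By Euler's criterion 6 is a quadratic non-residue mod 107: no n satisfies n² ≡ 6 (mod 107).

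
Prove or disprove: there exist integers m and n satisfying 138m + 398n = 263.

gcd(138, 398) = 2, so every integer of the form 138m + 398n is a multiple of 2.
But 263 = 2·131 + 1, so 2 ∤ 263.
So the equation is unsolvable over ℤ.

No such integers exist.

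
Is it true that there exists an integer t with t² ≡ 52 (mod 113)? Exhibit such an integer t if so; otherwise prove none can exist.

t = 74 works: 74² = 5476, and 5476 − 52 = 5424 = 48·113.

t = 74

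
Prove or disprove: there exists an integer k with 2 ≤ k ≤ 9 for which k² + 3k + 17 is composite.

At k = 4: 4² + 3·4 + 17 = 45 = 3·15, which is composite.

k = 4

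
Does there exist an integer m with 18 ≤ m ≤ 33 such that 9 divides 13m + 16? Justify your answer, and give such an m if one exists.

Try m = 23: 13·23 + 16 = 315 = 35·9, which is divisible by 9.

m = 23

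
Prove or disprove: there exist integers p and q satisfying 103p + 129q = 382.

103 and 129 are coprime, so 103p + 129q ranges over all of ℤ.
Run the Euclidean algorithm on 129 and 103: 129 = 1·103 + 26, 103 = 3·26 + 25, 26 = 1·25 + 1, 25 = 25·1 + 0.
Unwinding: 1 = 26 − 1·25 = 26 − (103 − 3·26) = −103 + 4·26 = −103 + 4·(129 − 1·103) = 4·129 − 5·103, i.e. 103·(-5) + 129·4 = 1.
Multiplying through by 382: p = (-5)·382 = -1910, q = 4·382 = 1528 is a solution.
The general solution is p = -1910 + 129k, q = 1528 − 103k; taking k = 15 gives the smaller pair p = 25, q = -17.
Indeed 103·25 + 129·(-17) = 2575 − 2193 = 382.

p = 25, q = -17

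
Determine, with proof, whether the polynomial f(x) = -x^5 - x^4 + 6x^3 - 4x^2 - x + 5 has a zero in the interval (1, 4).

f(1) = 4 and f(4) = -959, which have opposite signs.
f is continuous everywhere (it is a polynomial), in particular on [1, 4].
By the Intermediate Value Theorem f must vanish at some point of (1, 4).

Yes, f has a root in the interval.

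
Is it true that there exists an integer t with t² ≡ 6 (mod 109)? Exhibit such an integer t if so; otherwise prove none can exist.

Apply Euler's criterion with the prime 109: 6 is a quadratic residue iff 6^54 ≡ 1 (mod 109), and a non-residue iff it is ≡ −1.
Squaring successively (mod 109): 6^2 = 36 ≡ 36; 6^4 ≡ 36² = 1296 ≡ 97; 6^8 ≡ 97² = 9409 ≡ 35; 6^16 ≡ 35² = 1225 ≡ 26; 6^32 ≡ 26² = 676 ≡ 22.
Since 54 = 32 + 16 + 4 + 2, 6^54 ≡ 22 · 26 · 97 · 36; multiplying out mod 109: 22·26 = 572 ≡ 27, then 27·97 = 2619 ≡ 3, then 3·36 = 108 ≡ 108. Thus 6^54 ≡ 108 ≡ −1 (mod 109).
By Euler's criterion 6 is a quadratic non-residue mod 109: no t satisfies t² ≡ 6 (mod 109).

No such integer exists.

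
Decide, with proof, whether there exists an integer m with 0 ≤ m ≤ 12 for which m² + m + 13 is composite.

m = 7

At m = 7: 7² + 7 + 13 = 69 = 3·23, which is composite.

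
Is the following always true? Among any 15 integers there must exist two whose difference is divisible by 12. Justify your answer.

True.

Each integer lies in one of the 12 residue classes modulo 12.
Placing 15 integers into 12 classes, some class receives at least two — say a and b.
Equal remainders mean a − b ≡ 0 (mod 12), so 12 divides their difference.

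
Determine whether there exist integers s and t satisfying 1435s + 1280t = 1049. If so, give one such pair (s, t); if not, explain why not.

There are no such integers.

Both 1435 and 1280 are divisible by gcd(1435, 1280) = 5, hence so is any combination 1435s + 1280t.
But 1049 is not a multiple of 5 (it leaves remainder 4).
Therefore 1435s + 1280t = 1049 has no solution in integers.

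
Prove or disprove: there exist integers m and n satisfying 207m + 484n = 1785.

m = 191, n = -78

207 and 484 are coprime, so 207m + 484n ranges over all of ℤ.
Dividing repeatedly: 484 = 2·207 + 70, 207 = 2·70 + 67, 70 = 1·67 + 3, 67 = 22·3 + 1, 3 = 3·1 + 0.
Unwinding: 1 = 67 − 22·3 = 67 − 22·(70 − 1·67) = −22·70 + 23·67 = −22·70 + 23·(207 − 2·70) = 23·207 − 68·70 = 23·207 − 68·(484 − 2·207) = −68·484 + 159·207, i.e. 207·159 + 484·(-68) = 1.
Scaling by 1785 gives the particular solution (m, n) = (283815, -121380).
Subtracting 586·484 from m and adding 586·207 to n gives the tidier solution (191, -78).
Indeed 207·191 + 484·(-78) = 39537 − 37752 = 1785.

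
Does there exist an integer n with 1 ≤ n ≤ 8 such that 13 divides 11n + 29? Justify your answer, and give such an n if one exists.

n = 8

For n = 1, 2, …, 7 the values 40, 51, 62, 73, 84, 95, 106 are not multiples of 13. At n = 8 we get 11·8 + 29 = 117, and 117 = 13·9.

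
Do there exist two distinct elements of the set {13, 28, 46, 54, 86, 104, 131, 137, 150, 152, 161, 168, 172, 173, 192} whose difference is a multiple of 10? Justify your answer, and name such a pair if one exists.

Both 13 and 173 leave remainder 3 on division by 10; their difference 160 = 16·10 is a multiple of 10.

13 and 173 are such a pair.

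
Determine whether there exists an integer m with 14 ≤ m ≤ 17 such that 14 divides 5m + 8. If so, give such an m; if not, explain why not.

The values of 5m + 8 for m = 14, 15, 16, 17 are 78, 83, 88, 93; reduced mod 14 these are 8, 13, 4, 9.
Since 0 is absent from this list, 14 ∤ 5m + 8 for every m with 14 ≤ m ≤ 17.

No such integer m in that range exists.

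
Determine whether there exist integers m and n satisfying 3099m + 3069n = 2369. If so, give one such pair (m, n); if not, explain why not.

There are no such integers.

Both 3099 and 3069 are divisible by gcd(3099, 3069) = 3, hence so is any combination 3099m + 3069n.
But 2369 = 3·789 + 2, so 3 ∤ 2369.
Therefore 3099m + 3069n = 2369 has no solution in integers.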